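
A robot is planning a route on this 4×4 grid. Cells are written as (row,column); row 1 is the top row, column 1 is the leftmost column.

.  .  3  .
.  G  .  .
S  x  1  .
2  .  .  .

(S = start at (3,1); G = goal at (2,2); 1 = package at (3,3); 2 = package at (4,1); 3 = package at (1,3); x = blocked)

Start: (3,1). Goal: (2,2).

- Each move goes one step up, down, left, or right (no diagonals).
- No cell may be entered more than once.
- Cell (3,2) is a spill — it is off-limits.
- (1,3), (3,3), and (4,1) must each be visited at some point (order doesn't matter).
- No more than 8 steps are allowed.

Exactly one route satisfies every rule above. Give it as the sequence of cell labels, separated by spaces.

The 8-move cap with required stops at (1,3), (3,3), (4,1) leaves no slack for detours.
Route from (3,1): down 1 to (4,1), right 2 to (4,3), up 3 to (1,3), left 1 to (1,2), down 1 to (2,2) — 8 moves in all.
Check: all required cells visited; 8 ≤ 8 moves.

(3,1) (4,1) (4,2) (4,3) (3,3) (2,3) (1,3) (1,2) (2,2)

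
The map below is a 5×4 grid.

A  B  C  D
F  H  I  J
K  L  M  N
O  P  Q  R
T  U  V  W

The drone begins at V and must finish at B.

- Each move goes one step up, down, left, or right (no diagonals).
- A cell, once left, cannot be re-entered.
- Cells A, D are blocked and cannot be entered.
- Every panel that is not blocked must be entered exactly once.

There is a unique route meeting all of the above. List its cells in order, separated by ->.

Need to visit all 18 open cells exactly once, starting at V and ending at B.
Cell W has only two open neighbours (R and V), so the path must pass straight through it: one of those is the cell it's entered from and the other is where it exits.
Route from V: right to W, up to R, 2× left (reaching P), down to U, left to T, 3× up (reaching F), right to H, down to L, 2× right (reaching N), up to J, left to I, up to C, left to B — 17 moves in all.
Check: all 18 open cells covered.

V -> W -> R -> Q -> P -> U -> T -> O -> K -> F -> H -> L -> M -> N -> J -> I -> C -> B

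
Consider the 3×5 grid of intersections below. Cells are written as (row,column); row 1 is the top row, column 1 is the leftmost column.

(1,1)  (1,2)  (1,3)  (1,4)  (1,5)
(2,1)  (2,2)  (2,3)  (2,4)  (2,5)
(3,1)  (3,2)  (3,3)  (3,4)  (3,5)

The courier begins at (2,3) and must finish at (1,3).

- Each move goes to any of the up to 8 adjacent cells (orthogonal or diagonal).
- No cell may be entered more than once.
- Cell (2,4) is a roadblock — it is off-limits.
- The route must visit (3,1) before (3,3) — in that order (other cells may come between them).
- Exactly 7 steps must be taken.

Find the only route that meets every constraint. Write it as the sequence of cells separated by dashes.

The waypoints must appear in the order (3,1), (3,3), with no cell reused.
Route from (2,3): up-left to (1,2), down-left to (2,1), down to (3,1), 2× right (reaching (3,3)), up-left to (2,2), up-right to (1,3) — 7 moves in all.
Check: order respected ((3,1) at step 3, (3,3) at step 5); 7 moves as required.

(2,3) - (1,2) - (2,1) - (3,1) - (3,2) - (3,3) - (2,2) - (1,3)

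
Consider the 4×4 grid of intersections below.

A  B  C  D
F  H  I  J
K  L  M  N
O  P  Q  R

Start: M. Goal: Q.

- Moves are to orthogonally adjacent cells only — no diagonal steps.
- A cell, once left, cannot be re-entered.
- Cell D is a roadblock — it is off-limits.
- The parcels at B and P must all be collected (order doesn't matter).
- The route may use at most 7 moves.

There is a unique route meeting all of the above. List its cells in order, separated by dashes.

M - I - C - B - H - L - P - Q

Any route must reach B and P and still end at Q within 7 moves, so the order of the required stops is forced.
Route from M: 2× up (reaching C), left to B, 3× down (reaching P), right to Q — 7 moves in all.
Check: all required cells visited; 7 ≤ 7 moves.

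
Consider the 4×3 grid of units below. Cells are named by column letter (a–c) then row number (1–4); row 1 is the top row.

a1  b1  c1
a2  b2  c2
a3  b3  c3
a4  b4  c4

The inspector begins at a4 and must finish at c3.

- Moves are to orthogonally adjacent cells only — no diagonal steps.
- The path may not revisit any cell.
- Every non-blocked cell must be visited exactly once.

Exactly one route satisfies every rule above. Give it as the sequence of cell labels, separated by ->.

Need to visit all 12 open cells exactly once, starting at a4 and ending at c3.
Cell c1 has only two open neighbours (c2 and b1), so the path must pass straight through it: one of those is the cell it's entered from and the other is where it exits.
Route from a4: up 3 to a1, right 2 to c1, down 1 to c2, left 1 to b2, down 2 to b4, right 1 to c4, up 1 to c3 — 11 moves in all.
Check: all 12 open cells covered.

a4 -> a3 -> a2 -> a1 -> b1 -> c1 -> c2 -> b2 -> b3 -> b4 -> c4 -> c3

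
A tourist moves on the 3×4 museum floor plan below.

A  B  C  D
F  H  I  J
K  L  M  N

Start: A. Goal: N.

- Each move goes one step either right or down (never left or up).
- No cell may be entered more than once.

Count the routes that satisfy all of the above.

10

A right/down-only route from A to N makes exactly 2 down-moves and 3 right-moves in some order.
With no other constraints that would be C(5,2) = 10 routes.
That gives 10 routes.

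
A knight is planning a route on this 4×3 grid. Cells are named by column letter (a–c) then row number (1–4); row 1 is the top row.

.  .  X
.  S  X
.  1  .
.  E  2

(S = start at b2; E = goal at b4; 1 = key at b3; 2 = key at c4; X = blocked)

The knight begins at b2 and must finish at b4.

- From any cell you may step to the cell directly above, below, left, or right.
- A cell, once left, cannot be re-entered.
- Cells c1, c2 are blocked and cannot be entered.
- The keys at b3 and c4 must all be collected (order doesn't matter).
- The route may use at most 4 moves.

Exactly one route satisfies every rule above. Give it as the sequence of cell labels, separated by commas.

b2, b3, c3, c4, b4

The budget equals the shortest possible length, so every move has to be on a shortest route through the required cells.
Route from b2: down 1 to b3, right 1 to c3, down 1 to c4, left 1 to b4 — 4 moves in all.
Check: all required cells visited; 4 ≤ 4 moves.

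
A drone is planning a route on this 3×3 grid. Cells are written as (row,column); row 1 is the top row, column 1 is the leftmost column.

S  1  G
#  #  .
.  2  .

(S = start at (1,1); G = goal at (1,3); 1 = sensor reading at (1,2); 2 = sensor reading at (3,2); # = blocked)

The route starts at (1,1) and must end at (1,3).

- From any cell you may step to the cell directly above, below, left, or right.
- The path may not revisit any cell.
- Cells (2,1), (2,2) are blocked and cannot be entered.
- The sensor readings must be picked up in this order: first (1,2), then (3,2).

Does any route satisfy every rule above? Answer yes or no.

no

Every way from (1,1) to (3,2) runs through (1,3) — but (1,3) is where the route must end, so it would be entered once on the way to (3,2) and again at the finish.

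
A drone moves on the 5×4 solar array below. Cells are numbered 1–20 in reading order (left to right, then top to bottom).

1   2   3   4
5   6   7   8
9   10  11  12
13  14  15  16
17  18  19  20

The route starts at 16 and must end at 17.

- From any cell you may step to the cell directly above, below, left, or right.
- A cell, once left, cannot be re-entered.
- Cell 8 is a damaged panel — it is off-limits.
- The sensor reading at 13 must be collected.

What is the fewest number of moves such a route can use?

4

Any route passes through 13 somewhere between 16 and 17. Summing Manhattan distances along the two legs (16 → 13 → 17) gives a lower bound of 3 + 1 = 4 moves.
A route of 4 moves achieves this: 16 → 15 → 14 → 13 → 17.
Since 4 matches the lower bound, it is optimal.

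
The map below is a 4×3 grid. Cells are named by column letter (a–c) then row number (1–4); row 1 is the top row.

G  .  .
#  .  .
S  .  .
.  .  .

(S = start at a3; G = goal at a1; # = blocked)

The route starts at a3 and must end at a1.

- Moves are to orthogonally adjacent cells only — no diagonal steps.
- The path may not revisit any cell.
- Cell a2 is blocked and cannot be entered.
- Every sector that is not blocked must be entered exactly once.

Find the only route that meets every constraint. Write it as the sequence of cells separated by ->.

a3 -> a4 -> b4 -> c4 -> c3 -> b3 -> b2 -> c2 -> c1 -> b1 -> a1

Need to visit all 11 open cells exactly once, starting at a3 and ending at a1.
Cell a4 has only two open neighbours (a3 and b4), so the path must pass straight through it: one of those is the cell it's entered from and the other is where it exits.
Route from a3: down to a4, 2× right (reaching c4), up to c3, left to b3, up to b2, right to c2, up to c1, 2× left (reaching a1) — 10 moves in all.
Check: all 11 open cells covered.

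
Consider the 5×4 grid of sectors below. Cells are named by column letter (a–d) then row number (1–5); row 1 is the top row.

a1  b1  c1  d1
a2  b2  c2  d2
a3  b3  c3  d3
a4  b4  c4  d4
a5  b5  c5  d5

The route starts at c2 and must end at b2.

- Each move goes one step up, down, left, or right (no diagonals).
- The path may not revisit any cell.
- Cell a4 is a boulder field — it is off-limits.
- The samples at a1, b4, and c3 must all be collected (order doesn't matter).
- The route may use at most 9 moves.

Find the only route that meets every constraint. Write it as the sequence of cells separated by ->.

c2 -> c3 -> c4 -> b4 -> b3 -> a3 -> a2 -> a1 -> b1 -> b2

The 9-move cap with required stops at a1, b4, c3 leaves no slack for detours.
Route from c2: 2× down (reaching c4), left to b4, up to b3, left to a3, 2× up (reaching a1), right to b1, down to b2 — 9 moves in all.
Check: all required cells visited; 9 ≤ 9 moves.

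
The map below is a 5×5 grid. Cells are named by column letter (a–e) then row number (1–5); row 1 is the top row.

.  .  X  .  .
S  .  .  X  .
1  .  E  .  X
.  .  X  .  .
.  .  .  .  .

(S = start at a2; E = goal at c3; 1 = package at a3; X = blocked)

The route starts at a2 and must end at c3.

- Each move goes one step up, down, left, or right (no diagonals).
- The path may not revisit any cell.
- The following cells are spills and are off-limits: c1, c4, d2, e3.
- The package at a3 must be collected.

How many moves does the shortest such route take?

3

Any route passes through a3 somewhere between a2 and c3. Summing Manhattan distances along the two legs (a2 → a3 → c3) gives a lower bound of 1 + 2 = 3 moves.
A route of 3 moves achieves this: a2 → a3 → b3 → c3.
Since 3 matches the lower bound, it is optimal.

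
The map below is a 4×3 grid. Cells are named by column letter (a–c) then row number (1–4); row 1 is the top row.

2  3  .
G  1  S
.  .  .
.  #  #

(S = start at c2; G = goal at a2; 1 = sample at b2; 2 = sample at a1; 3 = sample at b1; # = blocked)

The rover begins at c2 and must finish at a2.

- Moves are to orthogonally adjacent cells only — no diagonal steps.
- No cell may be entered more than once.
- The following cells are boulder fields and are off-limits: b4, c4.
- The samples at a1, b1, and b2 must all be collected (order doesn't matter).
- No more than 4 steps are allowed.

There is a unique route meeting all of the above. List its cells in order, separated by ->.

The 4-move cap with required stops at a1, b1, b2 leaves no slack for detours.
Route from c2: left 1 to b2, up 1 to b1, left 1 to a1, down 1 to a2 — 4 moves in all.
Check: all required cells visited; 4 ≤ 4 moves.

c2 -> b2 -> b1 -> a1 -> a2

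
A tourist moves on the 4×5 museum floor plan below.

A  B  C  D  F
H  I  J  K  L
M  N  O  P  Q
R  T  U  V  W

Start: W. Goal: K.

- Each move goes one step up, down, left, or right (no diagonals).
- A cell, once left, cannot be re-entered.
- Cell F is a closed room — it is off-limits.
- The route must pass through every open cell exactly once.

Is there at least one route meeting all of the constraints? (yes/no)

Colour the cells like a checkerboard: each orthogonal step flips colour, so a Hamiltonian route alternates colours. Here there are 9 cells of one colour and 10 of the other, with start on the opposite colour to the goal — the counts and endpoints can't be arranged into an alternating sequence of length 19, so no Hamiltonian route exists.

no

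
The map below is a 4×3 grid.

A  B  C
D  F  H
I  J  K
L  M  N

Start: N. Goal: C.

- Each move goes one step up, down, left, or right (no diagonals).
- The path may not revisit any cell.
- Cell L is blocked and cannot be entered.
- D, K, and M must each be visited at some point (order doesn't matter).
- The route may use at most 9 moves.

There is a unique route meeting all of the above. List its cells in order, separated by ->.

The budget equals the shortest possible length, so every move has to be on a shortest route through the required cells.
Route from N: left 1 to M, up 1 to J, right 1 to K, up 1 to H, left 2 to D, up 1 to A, right 2 to C — 9 moves in all.
Check: all required cells visited; 9 ≤ 9 moves.

N -> M -> J -> K -> H -> F -> D -> A -> B -> C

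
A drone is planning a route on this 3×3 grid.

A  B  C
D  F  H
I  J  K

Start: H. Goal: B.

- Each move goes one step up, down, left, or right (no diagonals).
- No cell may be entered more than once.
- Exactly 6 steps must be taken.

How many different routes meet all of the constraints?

Need simple routes of exactly 6 moves from H to B (Manhattan distance 2, so 2 moves are spent on a detour and 2 undoing it).
Enumerating: H K J F D A B | H K J I D A B | H K J I D F B | H F J I D A B.
That gives 4 routes.

4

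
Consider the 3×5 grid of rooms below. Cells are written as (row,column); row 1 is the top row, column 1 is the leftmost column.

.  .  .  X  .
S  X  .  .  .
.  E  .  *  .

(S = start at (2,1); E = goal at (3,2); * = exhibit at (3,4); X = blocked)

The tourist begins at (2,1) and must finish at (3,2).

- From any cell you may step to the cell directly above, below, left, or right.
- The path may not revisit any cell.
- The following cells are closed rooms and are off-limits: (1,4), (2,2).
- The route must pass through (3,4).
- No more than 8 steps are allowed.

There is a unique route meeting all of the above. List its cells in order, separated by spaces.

The 8-move cap with required stops at (3,4) leaves no slack for detours.
Route from (2,1): up to (1,1), 2× right (reaching (1,3)), down to (2,3), right to (2,4), down to (3,4), 2× left (reaching (3,2)) — 8 moves in all.
Check: all required cells visited; 8 ≤ 8 moves.

(2,1) (1,1) (1,2) (1,3) (2,3) (2,4) (3,4) (3,3) (3,2)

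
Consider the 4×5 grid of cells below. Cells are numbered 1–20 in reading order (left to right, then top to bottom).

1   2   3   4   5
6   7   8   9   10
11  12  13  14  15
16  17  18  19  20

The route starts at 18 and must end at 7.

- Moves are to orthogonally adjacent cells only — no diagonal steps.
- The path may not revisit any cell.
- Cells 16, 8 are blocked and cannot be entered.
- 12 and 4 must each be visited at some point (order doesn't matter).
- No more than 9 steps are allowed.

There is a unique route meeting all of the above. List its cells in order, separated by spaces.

18 17 12 13 14 9 4 3 2 7

Any route must reach 12 and 4 and still end at 7 within 9 moves, so the order of the required stops is forced.
Route from 18: left to 17, up to 12, 2× right (reaching 14), 2× up (reaching 4), 2× left (reaching 2), down to 7 — 9 moves in all.
Check: all required cells visited; 9 ≤ 9 moves.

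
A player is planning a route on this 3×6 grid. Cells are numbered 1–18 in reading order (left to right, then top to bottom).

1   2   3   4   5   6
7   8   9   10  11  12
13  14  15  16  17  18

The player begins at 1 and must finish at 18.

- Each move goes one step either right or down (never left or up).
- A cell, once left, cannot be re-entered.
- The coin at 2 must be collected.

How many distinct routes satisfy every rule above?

A right/down-only route from 1 to 18 makes exactly 2 down-moves and 5 right-moves in some order.
With no other constraints that would be C(7,2) = 21 routes.
Split at 2 and multiply the segment counts: 1→2: 1; 2→18: 15; product = 15.
That gives 15 routes.

15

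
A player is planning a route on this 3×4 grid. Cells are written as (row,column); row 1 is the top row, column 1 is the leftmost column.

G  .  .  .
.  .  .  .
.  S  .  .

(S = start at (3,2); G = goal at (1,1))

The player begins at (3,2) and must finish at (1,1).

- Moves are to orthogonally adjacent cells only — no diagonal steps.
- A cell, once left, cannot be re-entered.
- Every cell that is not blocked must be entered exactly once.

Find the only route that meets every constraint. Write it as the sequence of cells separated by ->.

(3,2) -> (3,1) -> (2,1) -> (2,2) -> (2,3) -> (3,3) -> (3,4) -> (2,4) -> (1,4) -> (1,3) -> (1,2) -> (1,1)

Need to visit all 12 open cells exactly once, starting at (3,2) and ending at (1,1).
Cell (3,4) has only two open neighbours ((2,4) and (3,3)), so the path must pass straight through it: one of those is the cell it's entered from and the other is where it exits.
Route from (3,2): left to (3,1), up to (2,1), 2× right (reaching (2,3)), down to (3,3), right to (3,4), 2× up (reaching (1,4)), 3× left (reaching (1,1)) — 11 moves in all.
Check: all 12 open cells covered.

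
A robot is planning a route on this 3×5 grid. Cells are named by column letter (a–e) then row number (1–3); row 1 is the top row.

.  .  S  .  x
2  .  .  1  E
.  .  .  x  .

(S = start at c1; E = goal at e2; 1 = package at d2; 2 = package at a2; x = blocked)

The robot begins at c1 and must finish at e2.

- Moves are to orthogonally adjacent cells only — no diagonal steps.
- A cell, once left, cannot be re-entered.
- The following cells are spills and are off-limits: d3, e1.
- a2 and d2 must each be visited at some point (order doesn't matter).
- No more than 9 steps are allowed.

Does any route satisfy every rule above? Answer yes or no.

yes

One route that works: c1 → b1 → a1 → a2 → b2 → c2 → d2 → e2.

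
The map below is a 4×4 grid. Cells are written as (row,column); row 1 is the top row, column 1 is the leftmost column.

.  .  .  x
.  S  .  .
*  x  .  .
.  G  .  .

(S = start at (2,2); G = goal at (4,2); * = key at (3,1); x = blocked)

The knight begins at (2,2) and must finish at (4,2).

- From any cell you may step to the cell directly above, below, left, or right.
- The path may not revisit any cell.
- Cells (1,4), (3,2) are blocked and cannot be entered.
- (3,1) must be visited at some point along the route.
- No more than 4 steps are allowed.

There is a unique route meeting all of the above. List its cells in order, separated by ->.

The budget equals the shortest possible length, so every move has to be on a shortest route through the required cells.
Route from (2,2): left to (2,1), 2× down (reaching (4,1)), right to (4,2) — 4 moves in all.
Check: all required cells visited; 4 ≤ 4 moves.

(2,2) -> (2,1) -> (3,1) -> (4,1) -> (4,2)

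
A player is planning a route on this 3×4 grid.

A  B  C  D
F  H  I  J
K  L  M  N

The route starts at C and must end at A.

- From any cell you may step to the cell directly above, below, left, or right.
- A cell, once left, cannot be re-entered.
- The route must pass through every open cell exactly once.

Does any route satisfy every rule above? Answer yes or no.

no

Colour the cells like a checkerboard: each orthogonal step flips colour, so a Hamiltonian route alternates colours. Here there are 6 cells of one colour and 6 of the other, with start on the same colour as the goal — the counts and endpoints can't be arranged into an alternating sequence of length 12, so no Hamiltonian route exists.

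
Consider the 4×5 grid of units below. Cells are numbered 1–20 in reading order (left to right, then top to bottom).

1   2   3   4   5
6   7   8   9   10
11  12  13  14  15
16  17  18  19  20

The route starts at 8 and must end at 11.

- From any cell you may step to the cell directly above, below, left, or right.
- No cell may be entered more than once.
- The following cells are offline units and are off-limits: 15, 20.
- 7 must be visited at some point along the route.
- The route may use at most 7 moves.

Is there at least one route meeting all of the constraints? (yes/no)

One route that works: 8 → 7 → 12 → 11.

yes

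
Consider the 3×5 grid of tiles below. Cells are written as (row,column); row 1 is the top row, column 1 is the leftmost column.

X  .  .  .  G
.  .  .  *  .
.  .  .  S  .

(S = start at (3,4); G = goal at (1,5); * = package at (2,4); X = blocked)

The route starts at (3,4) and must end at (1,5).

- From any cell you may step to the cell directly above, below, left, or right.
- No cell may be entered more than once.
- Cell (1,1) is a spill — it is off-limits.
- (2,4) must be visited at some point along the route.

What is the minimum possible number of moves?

Any route passes through (2,4) somewhere between (3,4) and (1,5). Summing Manhattan distances along the two legs ((3,4) → (2,4) → (1,5)) gives a lower bound of 1 + 2 = 3 moves.
A route of 3 moves achieves this: (3,4) → (2,4) → (1,4) → (1,5).
Since 3 matches the lower bound, it is optimal.

3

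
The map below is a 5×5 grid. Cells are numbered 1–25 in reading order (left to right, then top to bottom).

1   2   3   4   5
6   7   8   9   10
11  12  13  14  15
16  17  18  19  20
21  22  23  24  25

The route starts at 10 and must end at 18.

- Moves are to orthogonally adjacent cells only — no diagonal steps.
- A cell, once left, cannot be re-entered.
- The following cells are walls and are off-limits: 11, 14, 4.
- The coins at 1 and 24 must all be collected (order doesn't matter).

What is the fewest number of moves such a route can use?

14

Any route passes through 1 and 24 in some order between 10 and 18. Summing Manhattan distances along each leg and taking the cheapest ordering (10 → 1 → 24 → 18) gives a lower bound of 5 + 7 + 2 = 14 moves.
A route of 14 moves achieves this: 10 → 9 → 8 → 3 → 2 → 1 → 6 → 7 → 12 → 17 → 22 → 23 → 24 → 19 → 18.
Since 14 matches the lower bound, it is optimal.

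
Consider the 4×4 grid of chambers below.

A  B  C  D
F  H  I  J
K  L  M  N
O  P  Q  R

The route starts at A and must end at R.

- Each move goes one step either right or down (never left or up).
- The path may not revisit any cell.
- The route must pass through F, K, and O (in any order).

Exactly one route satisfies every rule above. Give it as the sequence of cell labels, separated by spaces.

Moves only go right or down, so the column and row indices never decrease.
Route from A: down 3 to O, right 3 to R — 6 moves in all.
Check: all required cells visited.

A F K O P Q R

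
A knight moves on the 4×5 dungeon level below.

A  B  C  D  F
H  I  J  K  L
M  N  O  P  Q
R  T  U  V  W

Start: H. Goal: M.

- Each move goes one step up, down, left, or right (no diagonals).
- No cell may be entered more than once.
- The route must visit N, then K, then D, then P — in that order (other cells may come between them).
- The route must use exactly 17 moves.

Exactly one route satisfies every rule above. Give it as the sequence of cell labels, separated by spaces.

H A B I N O J K D F L Q P V U T R M

The waypoints must appear in the order N, K, D, P, with no cell reused.
Route from H: up to A, right to B, 2× down (reaching N), right to O, up to J, right to K, up to D, right to F, 2× down (reaching Q), left to P, down to V, 3× left (reaching R), up to M — 17 moves in all.
Check: order respected (N at step 4, K at step 7, D at step 8, P at step 12); 17 moves as required.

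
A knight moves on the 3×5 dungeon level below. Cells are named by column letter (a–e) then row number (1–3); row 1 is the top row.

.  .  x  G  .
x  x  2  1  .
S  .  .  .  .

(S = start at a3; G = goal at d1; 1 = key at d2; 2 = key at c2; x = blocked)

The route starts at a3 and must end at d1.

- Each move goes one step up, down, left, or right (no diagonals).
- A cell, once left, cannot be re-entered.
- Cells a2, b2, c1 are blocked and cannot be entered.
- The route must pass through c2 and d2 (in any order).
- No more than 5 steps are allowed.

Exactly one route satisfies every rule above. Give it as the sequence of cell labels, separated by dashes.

a3 - b3 - c3 - c2 - d2 - d1

Any route must reach c2 and d2 and still end at d1 within 5 moves, so the order of the required stops is forced.
Route from a3: 2× right (reaching c3), up to c2, right to d2, up to d1 — 5 moves in all.
Check: all required cells visited; 5 ≤ 5 moves.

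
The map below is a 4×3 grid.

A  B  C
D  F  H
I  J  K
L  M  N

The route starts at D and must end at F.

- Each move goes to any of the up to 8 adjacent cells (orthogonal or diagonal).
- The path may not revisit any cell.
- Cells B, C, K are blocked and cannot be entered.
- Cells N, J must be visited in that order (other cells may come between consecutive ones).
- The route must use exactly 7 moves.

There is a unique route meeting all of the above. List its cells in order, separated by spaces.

D I L M N J H F

The waypoints must appear in the order N, J, with no cell reused.
Route from D: down 2 to L, right 2 to N, up-left 1 to J, up-right 1 to H, left 1 to F — 7 moves in all.
Check: order respected (N at step 4, J at step 5); 7 moves as required.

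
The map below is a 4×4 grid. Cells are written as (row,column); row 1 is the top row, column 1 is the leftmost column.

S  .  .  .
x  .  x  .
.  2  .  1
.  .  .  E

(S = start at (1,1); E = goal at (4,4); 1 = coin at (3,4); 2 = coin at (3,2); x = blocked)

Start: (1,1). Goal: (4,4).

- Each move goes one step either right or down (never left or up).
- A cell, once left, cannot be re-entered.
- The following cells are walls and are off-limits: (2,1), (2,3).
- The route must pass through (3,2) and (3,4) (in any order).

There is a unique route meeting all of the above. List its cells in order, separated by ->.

Moves only go right or down, so the column and row indices never decrease.
Route from (1,1): right to (1,2), 2× down (reaching (3,2)), 2× right (reaching (3,4)), down to (4,4) — 6 moves in all.
Check: all required cells visited.

(1,1) -> (1,2) -> (2,2) -> (3,2) -> (3,3) -> (3,4) -> (4,4)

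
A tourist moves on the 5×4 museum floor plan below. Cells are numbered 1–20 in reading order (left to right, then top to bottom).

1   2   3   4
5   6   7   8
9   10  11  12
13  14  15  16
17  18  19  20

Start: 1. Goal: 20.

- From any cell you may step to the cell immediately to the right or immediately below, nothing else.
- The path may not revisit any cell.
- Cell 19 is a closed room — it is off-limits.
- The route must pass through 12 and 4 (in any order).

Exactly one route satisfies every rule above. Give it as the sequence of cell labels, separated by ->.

1 -> 2 -> 3 -> 4 -> 8 -> 12 -> 16 -> 20

Moves only go right or down, so the column and row indices never decrease.
Route from 1: right 3 to 4, down 4 to 20 — 7 moves in all.
Check: all required cells visited.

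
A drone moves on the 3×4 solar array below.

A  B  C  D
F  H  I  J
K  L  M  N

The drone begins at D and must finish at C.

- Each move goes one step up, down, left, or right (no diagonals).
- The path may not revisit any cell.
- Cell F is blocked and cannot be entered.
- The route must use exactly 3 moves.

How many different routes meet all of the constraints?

1

Need simple routes of exactly 3 moves from D to C (Manhattan distance 1, so 1 moves are spent on a detour and 1 undoing it).
Enumerating: D J I C.
That gives 1 route.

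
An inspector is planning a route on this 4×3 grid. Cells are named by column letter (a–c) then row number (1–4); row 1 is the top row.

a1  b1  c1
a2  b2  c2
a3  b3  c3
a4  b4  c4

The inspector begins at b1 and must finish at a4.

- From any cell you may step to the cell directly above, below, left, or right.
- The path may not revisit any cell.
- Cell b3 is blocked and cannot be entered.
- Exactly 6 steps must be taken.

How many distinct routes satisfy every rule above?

3

Need simple routes of exactly 6 moves from b1 to a4 (Manhattan distance 4, so 1 moves are spent on a detour and 1 undoing it).
Enumerating: b1 b2 c2 c3 c4 b4 a4 | b1 c1 c2 c3 c4 b4 a4 | b1 c1 c2 b2 a2 a3 a4.
That gives 3 routes.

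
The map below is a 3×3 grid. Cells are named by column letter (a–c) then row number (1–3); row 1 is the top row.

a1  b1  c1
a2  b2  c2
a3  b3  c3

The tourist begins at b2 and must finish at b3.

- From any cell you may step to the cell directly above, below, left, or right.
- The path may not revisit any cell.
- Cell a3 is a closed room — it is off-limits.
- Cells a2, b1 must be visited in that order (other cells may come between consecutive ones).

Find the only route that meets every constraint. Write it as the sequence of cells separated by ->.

The waypoints must appear in the order a2, b1, with no cell reused.
Route from b2: left 1 to a2, up 1 to a1, right 2 to c1, down 2 to c3, left 1 to b3 — 7 moves in all.
Check: order respected (a2 at step 1, b1 at step 3).

b2 -> a2 -> a1 -> b1 -> c1 -> c2 -> c3 -> b3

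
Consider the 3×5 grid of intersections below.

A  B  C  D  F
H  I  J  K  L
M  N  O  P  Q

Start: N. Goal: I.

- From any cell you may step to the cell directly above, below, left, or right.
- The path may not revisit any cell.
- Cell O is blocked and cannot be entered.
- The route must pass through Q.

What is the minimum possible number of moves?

Any route passes through Q somewhere between N and I. Summing Manhattan distances along the two legs (N → Q → I) gives a lower bound of 3 + 4 = 7 moves.
That bound ignores the blocked cells. Measuring each leg by the fewest moves that actually steer around them (N→Q: 5; Q→I: 4) raises the lower bound to 9.
The shortest route satisfying every rule uses 13 moves: N → M → H → A → B → C → D → F → L → Q → P → K → J → I.
The bound of 9 isn't tight here; checking systematically, no route of length 9 through 12 satisfies every constraint (on a 4-connected grid the length of any start-to-goal walk has the same parity as the Manhattan bound, so only lengths 9, 11, 13, … need checking), so 13 is the minimum.

13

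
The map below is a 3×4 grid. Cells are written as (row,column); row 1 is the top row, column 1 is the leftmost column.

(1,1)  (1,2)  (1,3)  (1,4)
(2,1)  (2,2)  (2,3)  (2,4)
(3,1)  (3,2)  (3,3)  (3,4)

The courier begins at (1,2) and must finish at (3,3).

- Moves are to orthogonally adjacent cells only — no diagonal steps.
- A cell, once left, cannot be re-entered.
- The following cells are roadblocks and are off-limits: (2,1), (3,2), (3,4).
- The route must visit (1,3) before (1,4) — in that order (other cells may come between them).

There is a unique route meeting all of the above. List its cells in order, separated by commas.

The waypoints must appear in the order (1,3), (1,4), with no cell reused.
Route from (1,2): right 2 to (1,4), down 1 to (2,4), left 1 to (2,3), down 1 to (3,3) — 5 moves in all.
Check: order respected ((1,3) at step 1, (1,4) at step 2).

(1,2), (1,3), (1,4), (2,4), (2,3), (3,3)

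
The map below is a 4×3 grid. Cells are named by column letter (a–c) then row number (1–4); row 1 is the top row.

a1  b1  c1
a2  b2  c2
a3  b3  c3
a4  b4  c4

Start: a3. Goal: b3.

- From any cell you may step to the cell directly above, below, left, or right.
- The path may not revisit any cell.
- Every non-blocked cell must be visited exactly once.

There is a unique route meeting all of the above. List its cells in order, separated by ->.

Need to visit all 12 open cells exactly once, starting at a3 and ending at b3.
Route from a3: down 1 to a4, right 2 to c4, up 3 to c1, left 2 to a1, down 1 to a2, right 1 to b2, down 1 to b3 — 11 moves in all.
Check: all 12 open cells covered.

a3 -> a4 -> b4 -> c4 -> c3 -> c2 -> c1 -> b1 -> a1 -> a2 -> b2 -> b3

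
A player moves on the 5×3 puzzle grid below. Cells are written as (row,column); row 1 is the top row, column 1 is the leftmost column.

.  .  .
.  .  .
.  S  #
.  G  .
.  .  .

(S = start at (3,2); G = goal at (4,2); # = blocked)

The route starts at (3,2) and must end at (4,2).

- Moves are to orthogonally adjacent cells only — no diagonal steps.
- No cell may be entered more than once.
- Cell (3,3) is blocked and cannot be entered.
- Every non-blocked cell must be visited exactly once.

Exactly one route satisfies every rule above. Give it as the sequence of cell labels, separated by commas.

(3,2), (2,2), (2,3), (1,3), (1,2), (1,1), (2,1), (3,1), (4,1), (5,1), (5,2), (5,3), (4,3), (4,2)

Need to visit all 14 open cells exactly once, starting at (3,2) and ending at (4,2).
Cell (5,1) has only two open neighbours ((4,1) and (5,2)), so the path must pass straight through it: one of those is the cell it's entered from and the other is where it exits.
Route from (3,2): up to (2,2), right to (2,3), up to (1,3), 2× left (reaching (1,1)), 4× down (reaching (5,1)), 2× right (reaching (5,3)), up to (4,3), left to (4,2) — 13 moves in all.
Check: all 14 open cells covered.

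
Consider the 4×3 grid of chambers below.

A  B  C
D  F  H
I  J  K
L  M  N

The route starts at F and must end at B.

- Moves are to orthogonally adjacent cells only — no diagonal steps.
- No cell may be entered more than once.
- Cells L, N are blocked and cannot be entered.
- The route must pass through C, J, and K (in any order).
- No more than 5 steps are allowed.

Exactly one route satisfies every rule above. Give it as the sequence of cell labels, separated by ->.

The 5-move cap with required stops at C, J, K leaves no slack for detours.
Route from F: down to J, right to K, 2× up (reaching C), left to B — 5 moves in all.
Check: all required cells visited; 5 ≤ 5 moves.

F -> J -> K -> H -> C -> B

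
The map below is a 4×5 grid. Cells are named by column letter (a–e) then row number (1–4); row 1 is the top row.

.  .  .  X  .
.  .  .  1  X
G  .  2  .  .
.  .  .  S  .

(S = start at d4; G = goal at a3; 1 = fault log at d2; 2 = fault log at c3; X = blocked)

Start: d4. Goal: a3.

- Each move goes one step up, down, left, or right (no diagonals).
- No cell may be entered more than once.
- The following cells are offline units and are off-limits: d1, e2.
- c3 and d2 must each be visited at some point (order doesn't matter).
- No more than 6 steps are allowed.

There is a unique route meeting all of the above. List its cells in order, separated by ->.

The 6-move cap with required stops at c3, d2 leaves no slack for detours.
Route from d4: 2× up (reaching d2), left to c2, down to c3, 2× left (reaching a3) — 6 moves in all.
Check: all required cells visited; 6 ≤ 6 moves.

d4 -> d3 -> d2 -> c2 -> c3 -> b3 -> a3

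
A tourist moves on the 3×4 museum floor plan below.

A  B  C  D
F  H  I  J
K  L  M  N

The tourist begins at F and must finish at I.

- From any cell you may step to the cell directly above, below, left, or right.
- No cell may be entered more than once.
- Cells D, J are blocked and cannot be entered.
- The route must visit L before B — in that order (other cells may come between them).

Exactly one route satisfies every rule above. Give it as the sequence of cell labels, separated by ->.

F -> K -> L -> H -> B -> C -> I

The waypoints must appear in the order L, B, with no cell reused.
Route from F: down 1 to K, right 1 to L, up 2 to B, right 1 to C, down 1 to I — 6 moves in all.
Check: order respected (L at step 2, B at step 4).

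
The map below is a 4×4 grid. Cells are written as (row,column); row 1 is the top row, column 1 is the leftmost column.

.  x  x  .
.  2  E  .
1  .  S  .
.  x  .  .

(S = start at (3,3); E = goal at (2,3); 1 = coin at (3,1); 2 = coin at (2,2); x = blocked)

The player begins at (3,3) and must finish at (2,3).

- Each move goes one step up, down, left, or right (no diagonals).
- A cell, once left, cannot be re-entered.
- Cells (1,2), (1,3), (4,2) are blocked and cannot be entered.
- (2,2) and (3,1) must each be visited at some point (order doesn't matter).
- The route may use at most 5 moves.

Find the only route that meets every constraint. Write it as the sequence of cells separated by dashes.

(3,3) - (3,2) - (3,1) - (2,1) - (2,2) - (2,3)

The budget equals the shortest possible length, so every move has to be on a shortest route through the required cells.
Route from (3,3): 2× left (reaching (3,1)), up to (2,1), 2× right (reaching (2,3)) — 5 moves in all.
Check: all required cells visited; 5 ≤ 5 moves.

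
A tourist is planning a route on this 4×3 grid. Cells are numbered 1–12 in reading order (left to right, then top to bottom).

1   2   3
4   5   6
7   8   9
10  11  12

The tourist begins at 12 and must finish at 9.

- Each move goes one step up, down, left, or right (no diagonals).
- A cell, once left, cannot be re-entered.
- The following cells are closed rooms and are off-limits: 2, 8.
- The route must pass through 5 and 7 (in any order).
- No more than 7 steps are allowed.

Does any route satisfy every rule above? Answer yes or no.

One route that works: 12 → 11 → 10 → 7 → 4 → 5 → 6 → 9.

yes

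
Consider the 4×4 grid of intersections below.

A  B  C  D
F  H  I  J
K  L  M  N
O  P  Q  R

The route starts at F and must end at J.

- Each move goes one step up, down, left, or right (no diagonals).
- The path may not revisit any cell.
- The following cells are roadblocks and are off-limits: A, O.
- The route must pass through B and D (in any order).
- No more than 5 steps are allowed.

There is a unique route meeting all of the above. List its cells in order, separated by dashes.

F - H - B - C - D - J

The 5-move cap with required stops at B, D leaves no slack for detours.
Route from F: right to H, up to B, 2× right (reaching D), down to J — 5 moves in all.
Check: all required cells visited; 5 ≤ 5 moves.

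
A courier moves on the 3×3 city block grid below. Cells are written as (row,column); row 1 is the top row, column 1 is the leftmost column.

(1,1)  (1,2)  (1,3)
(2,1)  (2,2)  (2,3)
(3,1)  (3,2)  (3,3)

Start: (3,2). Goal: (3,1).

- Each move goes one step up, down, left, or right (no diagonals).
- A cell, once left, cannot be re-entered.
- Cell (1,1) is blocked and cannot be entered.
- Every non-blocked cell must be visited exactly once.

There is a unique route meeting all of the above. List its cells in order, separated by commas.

(3,2), (3,3), (2,3), (1,3), (1,2), (2,2), (2,1), (3,1)

Need to visit all 8 open cells exactly once, starting at (3,2) and ending at (3,1).
Cell (2,1) has only two open neighbours ((3,1) and (2,2)), so the path must pass straight through it: one of those is the cell it's entered from and the other is where it exits.
Route from (3,2): right 1 to (3,3), up 2 to (1,3), left 1 to (1,2), down 1 to (2,2), left 1 to (2,1), down 1 to (3,1) — 7 moves in all.
Check: all 8 open cells covered.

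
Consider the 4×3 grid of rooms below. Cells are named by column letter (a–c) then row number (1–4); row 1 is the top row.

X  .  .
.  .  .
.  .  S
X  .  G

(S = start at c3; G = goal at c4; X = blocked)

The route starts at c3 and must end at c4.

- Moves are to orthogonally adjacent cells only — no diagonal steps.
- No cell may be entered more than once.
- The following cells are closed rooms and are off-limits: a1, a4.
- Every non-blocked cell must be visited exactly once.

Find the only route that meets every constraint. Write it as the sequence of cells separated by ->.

Need to visit all 10 open cells exactly once, starting at c3 and ending at c4.
Route from c3: up 2 to c1, left 1 to b1, down 1 to b2, left 1 to a2, down 1 to a3, right 1 to b3, down 1 to b4, right 1 to c4 — 9 moves in all.
Check: all 10 open cells covered.

c3 -> c2 -> c1 -> b1 -> b2 -> a2 -> a3 -> b3 -> b4 -> c4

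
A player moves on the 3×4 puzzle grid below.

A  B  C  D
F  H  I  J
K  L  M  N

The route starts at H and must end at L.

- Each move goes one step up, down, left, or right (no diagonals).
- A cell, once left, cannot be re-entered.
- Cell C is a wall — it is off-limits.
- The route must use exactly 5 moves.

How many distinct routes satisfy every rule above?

Need simple routes of exactly 5 moves from H to L (Manhattan distance 1, so 2 moves are spent on a detour and 2 undoing it).
Enumerating: H B A F K L | H I J N M L.
That gives 2 routes.

2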